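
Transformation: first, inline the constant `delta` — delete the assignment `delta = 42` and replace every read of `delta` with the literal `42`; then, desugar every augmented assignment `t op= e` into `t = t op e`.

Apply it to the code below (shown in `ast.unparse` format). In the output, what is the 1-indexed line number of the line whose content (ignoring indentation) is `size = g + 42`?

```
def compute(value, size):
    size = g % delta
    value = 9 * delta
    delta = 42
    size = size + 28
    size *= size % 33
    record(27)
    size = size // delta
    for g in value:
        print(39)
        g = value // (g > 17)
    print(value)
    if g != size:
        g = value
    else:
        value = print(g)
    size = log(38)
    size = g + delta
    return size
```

Transformed code:
def compute(value, size):
    size = g % 42
    value = 9 * 42
    size = size + 28
    size = size * (size % 33)
    record(27)
    size = size // 42
    for g in value:
        print(39)
        g = value // (g > 17)
    print(value)
    if g != size:
        g = value
    else:
        value = print(g)
    size = log(38)
    size = g + 42
    return size

17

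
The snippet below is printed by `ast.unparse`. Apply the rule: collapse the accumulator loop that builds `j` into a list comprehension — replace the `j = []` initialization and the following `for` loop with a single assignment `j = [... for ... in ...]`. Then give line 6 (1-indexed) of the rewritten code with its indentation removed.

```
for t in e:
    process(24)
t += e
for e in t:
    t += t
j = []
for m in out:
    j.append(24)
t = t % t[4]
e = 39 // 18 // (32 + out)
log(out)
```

j = [24 for m in out]

Transformed code:
for t in e:
    process(24)
t += e
for e in t:
    t += t
j = [24 for m in out]
t = t % t[4]
e = 39 // 18 // (32 + out)
log(out)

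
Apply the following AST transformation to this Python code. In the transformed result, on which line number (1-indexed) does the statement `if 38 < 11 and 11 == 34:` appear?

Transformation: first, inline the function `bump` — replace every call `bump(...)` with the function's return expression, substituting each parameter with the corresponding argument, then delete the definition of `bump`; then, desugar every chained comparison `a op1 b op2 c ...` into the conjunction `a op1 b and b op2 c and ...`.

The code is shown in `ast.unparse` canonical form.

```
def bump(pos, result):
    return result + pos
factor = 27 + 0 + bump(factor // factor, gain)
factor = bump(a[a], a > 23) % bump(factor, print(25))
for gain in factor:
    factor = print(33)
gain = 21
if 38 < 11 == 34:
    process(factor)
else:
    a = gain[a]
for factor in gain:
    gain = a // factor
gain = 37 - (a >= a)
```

Transformed code:
factor = 27 + 0 + (gain + factor // factor)
factor = ((a > 23) + a[a]) % (print(25) + factor)
for gain in factor:
    factor = print(33)
gain = 21
if 38 < 11 and 11 == 34:
    process(factor)
else:
    a = gain[a]
for factor in gain:
    gain = a // factor
gain = 37 - (a >= a)

6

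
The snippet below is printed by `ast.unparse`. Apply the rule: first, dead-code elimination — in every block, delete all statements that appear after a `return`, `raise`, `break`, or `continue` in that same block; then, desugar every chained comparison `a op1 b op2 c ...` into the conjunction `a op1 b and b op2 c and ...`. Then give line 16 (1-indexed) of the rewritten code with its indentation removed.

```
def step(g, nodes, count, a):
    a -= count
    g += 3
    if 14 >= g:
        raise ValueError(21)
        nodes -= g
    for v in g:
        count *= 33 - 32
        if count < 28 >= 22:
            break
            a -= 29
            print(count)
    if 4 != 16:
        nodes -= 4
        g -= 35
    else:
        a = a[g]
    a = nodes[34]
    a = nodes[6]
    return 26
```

Transformed code:
def step(g, nodes, count, a):
    a -= count
    g += 3
    if 14 >= g:
        raise ValueError(21)
    for v in g:
        count *= 33 - 32
        if count < 28 and 28 >= 22:
            break
    if 4 != 16:
        nodes -= 4
        g -= 35
    else:
        a = a[g]
    a = nodes[34]
    a = nodes[6]
    return 26

a = nodes[6]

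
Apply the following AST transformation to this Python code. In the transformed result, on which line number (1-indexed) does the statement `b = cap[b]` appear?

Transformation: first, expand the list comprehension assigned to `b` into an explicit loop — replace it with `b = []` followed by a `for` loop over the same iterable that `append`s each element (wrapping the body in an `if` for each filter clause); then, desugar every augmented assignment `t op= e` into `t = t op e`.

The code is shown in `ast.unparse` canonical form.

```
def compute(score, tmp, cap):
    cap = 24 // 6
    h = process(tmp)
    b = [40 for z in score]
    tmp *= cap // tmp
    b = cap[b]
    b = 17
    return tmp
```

8

Transformed code:
def compute(score, tmp, cap):
    cap = 24 // 6
    h = process(tmp)
    b = []
    for z in score:
        b.append(40)
    tmp = tmp * (cap // tmp)
    b = cap[b]
    b = 17
    return tmp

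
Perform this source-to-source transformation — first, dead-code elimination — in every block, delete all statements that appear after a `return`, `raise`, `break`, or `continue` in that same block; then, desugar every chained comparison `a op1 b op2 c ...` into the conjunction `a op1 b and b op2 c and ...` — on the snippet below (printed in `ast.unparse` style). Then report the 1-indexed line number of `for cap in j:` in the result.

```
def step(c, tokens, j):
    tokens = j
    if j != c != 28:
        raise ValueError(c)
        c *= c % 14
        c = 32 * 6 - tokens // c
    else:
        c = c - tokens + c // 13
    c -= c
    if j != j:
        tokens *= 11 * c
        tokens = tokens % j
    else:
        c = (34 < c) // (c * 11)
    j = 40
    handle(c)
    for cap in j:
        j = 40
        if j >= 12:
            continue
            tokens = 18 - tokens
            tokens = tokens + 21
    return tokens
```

15

Transformed code:
def step(c, tokens, j):
    tokens = j
    if j != c and c != 28:
        raise ValueError(c)
    else:
        c = c - tokens + c // 13
    c -= c
    if j != j:
        tokens *= 11 * c
        tokens = tokens % j
    else:
        c = (34 < c) // (c * 11)
    j = 40
    handle(c)
    for cap in j:
        j = 40
        if j >= 12:
            continue
    return tokens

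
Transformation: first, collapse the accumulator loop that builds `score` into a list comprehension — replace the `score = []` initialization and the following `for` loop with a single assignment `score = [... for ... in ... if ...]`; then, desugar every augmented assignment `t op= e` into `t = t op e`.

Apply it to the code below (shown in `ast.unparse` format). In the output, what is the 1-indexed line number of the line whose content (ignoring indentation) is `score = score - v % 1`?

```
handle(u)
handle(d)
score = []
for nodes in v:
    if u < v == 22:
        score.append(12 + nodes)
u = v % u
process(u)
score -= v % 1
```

Transformed code:
handle(u)
handle(d)
score = [12 + nodes for nodes in v if u < v == 22]
u = v % u
process(u)
score = score - v % 1

6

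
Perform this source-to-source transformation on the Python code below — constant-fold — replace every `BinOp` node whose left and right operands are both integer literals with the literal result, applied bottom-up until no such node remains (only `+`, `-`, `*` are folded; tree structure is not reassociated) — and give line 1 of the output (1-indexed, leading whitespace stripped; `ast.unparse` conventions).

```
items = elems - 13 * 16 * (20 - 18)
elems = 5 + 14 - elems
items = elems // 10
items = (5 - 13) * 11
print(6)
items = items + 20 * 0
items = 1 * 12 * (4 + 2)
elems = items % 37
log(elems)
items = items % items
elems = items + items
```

items = elems - 416

Transformed code:
items = elems - 416
elems = 19 - elems
items = elems // 10
items = -88
print(6)
items = items + 0
items = 72
elems = items % 37
log(elems)
items = items % items
elems = items + items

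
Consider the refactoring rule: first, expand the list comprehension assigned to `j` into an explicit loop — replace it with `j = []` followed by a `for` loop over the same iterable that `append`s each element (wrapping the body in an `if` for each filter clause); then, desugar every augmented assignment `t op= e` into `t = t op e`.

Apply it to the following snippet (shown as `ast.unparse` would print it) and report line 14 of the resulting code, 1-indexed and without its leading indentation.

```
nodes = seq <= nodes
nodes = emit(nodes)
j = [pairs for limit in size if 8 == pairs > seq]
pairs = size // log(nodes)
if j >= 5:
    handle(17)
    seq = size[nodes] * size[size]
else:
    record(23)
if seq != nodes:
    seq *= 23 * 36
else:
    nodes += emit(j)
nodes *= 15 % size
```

seq = seq * (23 * 36)

Transformed code:
nodes = seq <= nodes
nodes = emit(nodes)
j = []
for limit in size:
    if 8 == pairs > seq:
        j.append(pairs)
pairs = size // log(nodes)
if j >= 5:
    handle(17)
    seq = size[nodes] * size[size]
else:
    record(23)
if seq != nodes:
    seq = seq * (23 * 36)
else:
    nodes = nodes + emit(j)
nodes = nodes * (15 % size)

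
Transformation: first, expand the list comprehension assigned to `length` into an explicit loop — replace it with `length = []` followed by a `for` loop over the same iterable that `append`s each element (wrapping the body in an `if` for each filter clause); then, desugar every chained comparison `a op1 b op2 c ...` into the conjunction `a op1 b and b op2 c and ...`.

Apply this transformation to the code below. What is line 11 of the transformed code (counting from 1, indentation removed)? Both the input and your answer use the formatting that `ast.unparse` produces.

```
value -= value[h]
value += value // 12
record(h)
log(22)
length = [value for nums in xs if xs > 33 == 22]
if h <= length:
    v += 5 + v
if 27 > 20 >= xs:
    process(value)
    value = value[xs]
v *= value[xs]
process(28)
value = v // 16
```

Transformed code:
value -= value[h]
value += value // 12
record(h)
log(22)
length = []
for nums in xs:
    if xs > 33 and 33 == 22:
        length.append(value)
if h <= length:
    v += 5 + v
if 27 > 20 and 20 >= xs:
    process(value)
    value = value[xs]
v *= value[xs]
process(28)
value = v // 16

if 27 > 20 and 20 >= xs:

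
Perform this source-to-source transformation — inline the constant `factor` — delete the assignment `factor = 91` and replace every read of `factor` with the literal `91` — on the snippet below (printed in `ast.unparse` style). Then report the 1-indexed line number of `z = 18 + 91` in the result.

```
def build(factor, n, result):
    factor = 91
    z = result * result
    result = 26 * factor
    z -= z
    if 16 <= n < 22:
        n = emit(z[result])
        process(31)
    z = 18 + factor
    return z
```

Transformed code:
def build(factor, n, result):
    z = result * result
    result = 26 * 91
    z -= z
    if 16 <= n < 22:
        n = emit(z[result])
        process(31)
    z = 18 + 91
    return z

8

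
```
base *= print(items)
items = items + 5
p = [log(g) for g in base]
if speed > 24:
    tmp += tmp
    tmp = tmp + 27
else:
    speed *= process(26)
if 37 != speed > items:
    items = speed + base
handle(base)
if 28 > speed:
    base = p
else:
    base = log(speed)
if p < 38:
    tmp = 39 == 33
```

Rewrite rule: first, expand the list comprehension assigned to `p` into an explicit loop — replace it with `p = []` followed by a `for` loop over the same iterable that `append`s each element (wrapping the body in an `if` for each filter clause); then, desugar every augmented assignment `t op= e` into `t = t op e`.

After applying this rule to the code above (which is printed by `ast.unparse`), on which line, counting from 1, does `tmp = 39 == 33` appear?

Transformed code:
base = base * print(items)
items = items + 5
p = []
for g in base:
    p.append(log(g))
if speed > 24:
    tmp = tmp + tmp
    tmp = tmp + 27
else:
    speed = speed * process(26)
if 37 != speed > items:
    items = speed + base
handle(base)
if 28 > speed:
    base = p
else:
    base = log(speed)
if p < 38:
    tmp = 39 == 33

19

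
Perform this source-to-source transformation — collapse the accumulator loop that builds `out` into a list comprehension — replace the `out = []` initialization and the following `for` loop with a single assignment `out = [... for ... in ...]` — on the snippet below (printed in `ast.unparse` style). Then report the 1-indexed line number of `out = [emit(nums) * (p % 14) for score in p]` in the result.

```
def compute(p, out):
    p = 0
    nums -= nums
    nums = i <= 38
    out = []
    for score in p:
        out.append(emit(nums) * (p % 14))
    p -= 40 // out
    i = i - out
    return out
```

5

Transformed code:
def compute(p, out):
    p = 0
    nums -= nums
    nums = i <= 38
    out = [emit(nums) * (p % 14) for score in p]
    p -= 40 // out
    i = i - out
    return out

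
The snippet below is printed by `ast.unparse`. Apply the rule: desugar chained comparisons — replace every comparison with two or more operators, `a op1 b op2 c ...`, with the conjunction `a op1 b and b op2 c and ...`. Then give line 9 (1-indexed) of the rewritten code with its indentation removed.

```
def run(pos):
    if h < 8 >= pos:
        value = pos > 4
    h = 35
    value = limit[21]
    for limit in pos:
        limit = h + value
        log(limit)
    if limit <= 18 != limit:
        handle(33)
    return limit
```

if limit <= 18 and 18 != limit:

Transformed code:
def run(pos):
    if h < 8 and 8 >= pos:
        value = pos > 4
    h = 35
    value = limit[21]
    for limit in pos:
        limit = h + value
        log(limit)
    if limit <= 18 and 18 != limit:
        handle(33)
    return limit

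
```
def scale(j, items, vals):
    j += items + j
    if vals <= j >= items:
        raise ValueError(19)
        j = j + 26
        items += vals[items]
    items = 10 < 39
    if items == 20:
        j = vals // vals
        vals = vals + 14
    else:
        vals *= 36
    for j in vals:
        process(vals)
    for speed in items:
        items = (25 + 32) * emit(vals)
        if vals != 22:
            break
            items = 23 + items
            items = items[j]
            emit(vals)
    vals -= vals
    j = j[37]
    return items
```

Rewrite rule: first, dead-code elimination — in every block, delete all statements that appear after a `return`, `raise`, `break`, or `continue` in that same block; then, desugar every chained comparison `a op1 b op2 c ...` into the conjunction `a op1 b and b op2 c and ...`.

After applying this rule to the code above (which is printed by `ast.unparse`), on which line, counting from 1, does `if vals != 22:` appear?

Transformed code:
def scale(j, items, vals):
    j += items + j
    if vals <= j and j >= items:
        raise ValueError(19)
    items = 10 < 39
    if items == 20:
        j = vals // vals
        vals = vals + 14
    else:
        vals *= 36
    for j in vals:
        process(vals)
    for speed in items:
        items = (25 + 32) * emit(vals)
        if vals != 22:
            break
    vals -= vals
    j = j[37]
    return items

15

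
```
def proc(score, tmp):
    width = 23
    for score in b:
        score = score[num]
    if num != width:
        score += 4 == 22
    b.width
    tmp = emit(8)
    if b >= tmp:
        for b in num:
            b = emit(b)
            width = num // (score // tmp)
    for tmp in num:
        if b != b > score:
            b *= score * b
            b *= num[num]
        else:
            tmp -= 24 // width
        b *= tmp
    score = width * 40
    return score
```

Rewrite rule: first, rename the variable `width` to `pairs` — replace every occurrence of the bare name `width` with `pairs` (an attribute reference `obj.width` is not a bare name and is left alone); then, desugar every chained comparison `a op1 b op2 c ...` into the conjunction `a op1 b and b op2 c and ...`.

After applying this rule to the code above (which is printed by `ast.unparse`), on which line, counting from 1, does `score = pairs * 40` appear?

20

Transformed code:
def proc(score, tmp):
    pairs = 23
    for score in b:
        score = score[num]
    if num != pairs:
        score += 4 == 22
    b.width
    tmp = emit(8)
    if b >= tmp:
        for b in num:
            b = emit(b)
            pairs = num // (score // tmp)
    for tmp in num:
        if b != b and b > score:
            b *= score * b
            b *= num[num]
        else:
            tmp -= 24 // pairs
        b *= tmp
    score = pairs * 40
    return score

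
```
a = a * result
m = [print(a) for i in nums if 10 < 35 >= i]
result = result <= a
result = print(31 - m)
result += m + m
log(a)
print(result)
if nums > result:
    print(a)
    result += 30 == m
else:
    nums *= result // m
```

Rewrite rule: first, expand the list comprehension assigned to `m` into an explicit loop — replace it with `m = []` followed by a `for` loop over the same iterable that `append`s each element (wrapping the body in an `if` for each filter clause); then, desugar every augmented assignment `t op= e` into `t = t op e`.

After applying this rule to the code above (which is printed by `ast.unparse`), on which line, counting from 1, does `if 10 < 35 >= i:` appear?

4

Transformed code:
a = a * result
m = []
for i in nums:
    if 10 < 35 >= i:
        m.append(print(a))
result = result <= a
result = print(31 - m)
result = result + (m + m)
log(a)
print(result)
if nums > result:
    print(a)
    result = result + (30 == m)
else:
    nums = nums * (result // m)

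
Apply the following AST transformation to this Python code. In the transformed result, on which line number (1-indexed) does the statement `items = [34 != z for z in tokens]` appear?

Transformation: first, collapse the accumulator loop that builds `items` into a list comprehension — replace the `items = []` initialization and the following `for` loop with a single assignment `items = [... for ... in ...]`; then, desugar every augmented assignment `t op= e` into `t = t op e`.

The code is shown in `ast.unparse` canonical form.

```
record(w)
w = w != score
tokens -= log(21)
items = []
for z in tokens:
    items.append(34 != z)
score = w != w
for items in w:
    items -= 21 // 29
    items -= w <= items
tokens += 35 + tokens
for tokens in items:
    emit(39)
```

Transformed code:
record(w)
w = w != score
tokens = tokens - log(21)
items = [34 != z for z in tokens]
score = w != w
for items in w:
    items = items - 21 // 29
    items = items - (w <= items)
tokens = tokens + (35 + tokens)
for tokens in items:
    emit(39)

4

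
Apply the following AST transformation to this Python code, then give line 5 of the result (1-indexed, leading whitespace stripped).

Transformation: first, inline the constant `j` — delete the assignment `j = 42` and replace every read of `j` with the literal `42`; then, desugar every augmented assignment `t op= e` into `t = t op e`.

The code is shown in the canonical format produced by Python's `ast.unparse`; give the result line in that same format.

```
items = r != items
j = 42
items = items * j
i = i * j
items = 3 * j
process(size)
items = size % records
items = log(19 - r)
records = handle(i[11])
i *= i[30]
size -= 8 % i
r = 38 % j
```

process(size)

Transformed code:
items = r != items
items = items * 42
i = i * 42
items = 3 * 42
process(size)
items = size % records
items = log(19 - r)
records = handle(i[11])
i = i * i[30]
size = size - 8 % i
r = 38 % 42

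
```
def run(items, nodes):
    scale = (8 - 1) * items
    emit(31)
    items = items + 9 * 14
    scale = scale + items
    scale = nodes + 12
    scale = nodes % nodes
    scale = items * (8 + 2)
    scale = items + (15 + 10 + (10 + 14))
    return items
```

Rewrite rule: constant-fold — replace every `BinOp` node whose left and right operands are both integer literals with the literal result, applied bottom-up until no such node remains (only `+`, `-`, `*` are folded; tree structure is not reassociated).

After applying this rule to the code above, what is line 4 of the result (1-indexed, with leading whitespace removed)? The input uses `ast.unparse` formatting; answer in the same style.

Transformed code:
def run(items, nodes):
    scale = 7 * items
    emit(31)
    items = items + 126
    scale = scale + items
    scale = nodes + 12
    scale = nodes % nodes
    scale = items * 10
    scale = items + 49
    return items

items = items + 126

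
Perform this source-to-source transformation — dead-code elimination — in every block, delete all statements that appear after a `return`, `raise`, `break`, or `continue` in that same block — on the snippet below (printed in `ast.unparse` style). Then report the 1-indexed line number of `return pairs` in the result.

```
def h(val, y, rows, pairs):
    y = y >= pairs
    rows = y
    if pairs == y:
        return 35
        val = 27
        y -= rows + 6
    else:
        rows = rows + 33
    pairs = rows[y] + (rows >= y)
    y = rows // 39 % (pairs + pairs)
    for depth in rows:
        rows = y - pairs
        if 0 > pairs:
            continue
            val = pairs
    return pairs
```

14

Transformed code:
def h(val, y, rows, pairs):
    y = y >= pairs
    rows = y
    if pairs == y:
        return 35
    else:
        rows = rows + 33
    pairs = rows[y] + (rows >= y)
    y = rows // 39 % (pairs + pairs)
    for depth in rows:
        rows = y - pairs
        if 0 > pairs:
            continue
    return pairs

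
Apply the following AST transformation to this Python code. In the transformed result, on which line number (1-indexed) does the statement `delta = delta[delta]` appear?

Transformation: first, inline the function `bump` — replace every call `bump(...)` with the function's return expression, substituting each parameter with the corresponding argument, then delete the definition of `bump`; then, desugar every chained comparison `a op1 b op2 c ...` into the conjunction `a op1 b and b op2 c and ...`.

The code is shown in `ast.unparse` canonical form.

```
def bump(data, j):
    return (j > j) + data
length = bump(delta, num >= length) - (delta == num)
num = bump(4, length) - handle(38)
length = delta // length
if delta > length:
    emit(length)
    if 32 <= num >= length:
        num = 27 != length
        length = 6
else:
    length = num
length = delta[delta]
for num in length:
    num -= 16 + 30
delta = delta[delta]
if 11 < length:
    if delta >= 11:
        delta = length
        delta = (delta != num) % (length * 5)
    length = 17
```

14

Transformed code:
length = ((num >= length) > (num >= length)) + delta - (delta == num)
num = (length > length) + 4 - handle(38)
length = delta // length
if delta > length:
    emit(length)
    if 32 <= num and num >= length:
        num = 27 != length
        length = 6
else:
    length = num
length = delta[delta]
for num in length:
    num -= 16 + 30
delta = delta[delta]
if 11 < length:
    if delta >= 11:
        delta = length
        delta = (delta != num) % (length * 5)
    length = 17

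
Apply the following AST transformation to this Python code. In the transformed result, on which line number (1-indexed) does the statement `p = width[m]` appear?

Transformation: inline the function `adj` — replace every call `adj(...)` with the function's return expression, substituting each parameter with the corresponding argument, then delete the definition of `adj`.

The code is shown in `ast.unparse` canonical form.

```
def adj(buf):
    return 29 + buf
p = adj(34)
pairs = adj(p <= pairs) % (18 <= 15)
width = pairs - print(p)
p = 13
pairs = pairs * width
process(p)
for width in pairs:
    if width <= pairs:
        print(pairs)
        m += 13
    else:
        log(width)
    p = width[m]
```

13

Transformed code:
p = 29 + 34
pairs = (29 + (p <= pairs)) % (18 <= 15)
width = pairs - print(p)
p = 13
pairs = pairs * width
process(p)
for width in pairs:
    if width <= pairs:
        print(pairs)
        m += 13
    else:
        log(width)
    p = width[m]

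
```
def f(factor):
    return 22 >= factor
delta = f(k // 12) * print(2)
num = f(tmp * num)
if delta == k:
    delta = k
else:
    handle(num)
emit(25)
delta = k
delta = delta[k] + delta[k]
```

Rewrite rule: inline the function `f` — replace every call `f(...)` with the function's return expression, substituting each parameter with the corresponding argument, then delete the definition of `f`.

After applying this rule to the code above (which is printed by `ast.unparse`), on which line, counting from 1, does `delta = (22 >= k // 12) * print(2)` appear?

1

Transformed code:
delta = (22 >= k // 12) * print(2)
num = 22 >= tmp * num
if delta == k:
    delta = k
else:
    handle(num)
emit(25)
delta = k
delta = delta[k] + delta[k]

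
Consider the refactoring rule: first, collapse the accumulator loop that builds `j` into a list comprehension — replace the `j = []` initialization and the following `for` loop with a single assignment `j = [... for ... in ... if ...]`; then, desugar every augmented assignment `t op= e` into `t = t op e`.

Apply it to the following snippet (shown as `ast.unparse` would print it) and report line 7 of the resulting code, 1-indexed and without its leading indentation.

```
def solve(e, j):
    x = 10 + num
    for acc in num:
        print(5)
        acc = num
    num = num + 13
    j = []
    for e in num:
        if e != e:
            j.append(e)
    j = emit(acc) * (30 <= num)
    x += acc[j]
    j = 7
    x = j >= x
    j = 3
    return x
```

Transformed code:
def solve(e, j):
    x = 10 + num
    for acc in num:
        print(5)
        acc = num
    num = num + 13
    j = [e for e in num if e != e]
    j = emit(acc) * (30 <= num)
    x = x + acc[j]
    j = 7
    x = j >= x
    j = 3
    return x

j = [e for e in num if e != e]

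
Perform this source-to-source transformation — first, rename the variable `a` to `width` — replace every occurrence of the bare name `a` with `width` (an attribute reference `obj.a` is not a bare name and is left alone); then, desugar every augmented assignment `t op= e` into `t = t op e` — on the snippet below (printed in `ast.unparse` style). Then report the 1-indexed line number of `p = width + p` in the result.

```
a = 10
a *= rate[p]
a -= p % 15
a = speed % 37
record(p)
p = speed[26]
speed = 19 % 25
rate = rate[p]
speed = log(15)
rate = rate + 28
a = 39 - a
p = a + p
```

12

Transformed code:
width = 10
width = width * rate[p]
width = width - p % 15
width = speed % 37
record(p)
p = speed[26]
speed = 19 % 25
rate = rate[p]
speed = log(15)
rate = rate + 28
width = 39 - width
p = width + p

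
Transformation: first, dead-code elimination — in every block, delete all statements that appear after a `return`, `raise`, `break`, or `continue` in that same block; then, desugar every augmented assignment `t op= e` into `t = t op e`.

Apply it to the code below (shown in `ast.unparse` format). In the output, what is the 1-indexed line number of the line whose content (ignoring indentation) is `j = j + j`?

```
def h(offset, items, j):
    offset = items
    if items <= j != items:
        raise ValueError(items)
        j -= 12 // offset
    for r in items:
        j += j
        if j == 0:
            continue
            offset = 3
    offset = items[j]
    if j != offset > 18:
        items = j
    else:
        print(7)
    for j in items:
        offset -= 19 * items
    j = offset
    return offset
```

Transformed code:
def h(offset, items, j):
    offset = items
    if items <= j != items:
        raise ValueError(items)
    for r in items:
        j = j + j
        if j == 0:
            continue
    offset = items[j]
    if j != offset > 18:
        items = j
    else:
        print(7)
    for j in items:
        offset = offset - 19 * items
    j = offset
    return offset

6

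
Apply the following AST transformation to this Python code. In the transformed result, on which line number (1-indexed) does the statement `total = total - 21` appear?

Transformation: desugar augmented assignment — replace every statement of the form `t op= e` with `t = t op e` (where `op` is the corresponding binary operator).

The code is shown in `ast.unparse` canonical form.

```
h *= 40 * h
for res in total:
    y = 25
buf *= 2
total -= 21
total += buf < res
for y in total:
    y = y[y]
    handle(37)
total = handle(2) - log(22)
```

5

Transformed code:
h = h * (40 * h)
for res in total:
    y = 25
buf = buf * 2
total = total - 21
total = total + (buf < res)
for y in total:
    y = y[y]
    handle(37)
total = handle(2) - log(22)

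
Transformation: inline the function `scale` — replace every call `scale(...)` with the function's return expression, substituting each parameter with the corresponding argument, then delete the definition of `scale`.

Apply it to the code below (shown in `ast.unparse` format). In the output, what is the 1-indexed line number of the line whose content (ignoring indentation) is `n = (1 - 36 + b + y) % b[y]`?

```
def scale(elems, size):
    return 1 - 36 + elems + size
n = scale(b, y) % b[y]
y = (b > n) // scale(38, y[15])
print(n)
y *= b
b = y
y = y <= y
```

Transformed code:
n = (1 - 36 + b + y) % b[y]
y = (b > n) // (1 - 36 + 38 + y[15])
print(n)
y *= b
b = y
y = y <= y

1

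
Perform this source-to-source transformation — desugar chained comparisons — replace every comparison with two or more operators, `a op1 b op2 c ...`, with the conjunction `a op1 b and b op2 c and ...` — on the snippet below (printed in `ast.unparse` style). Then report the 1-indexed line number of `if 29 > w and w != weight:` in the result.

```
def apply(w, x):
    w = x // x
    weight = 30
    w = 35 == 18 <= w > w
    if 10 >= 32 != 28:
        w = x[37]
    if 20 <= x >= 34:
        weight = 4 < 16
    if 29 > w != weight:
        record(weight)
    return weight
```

Transformed code:
def apply(w, x):
    w = x // x
    weight = 30
    w = 35 == 18 and 18 <= w and (w > w)
    if 10 >= 32 and 32 != 28:
        w = x[37]
    if 20 <= x and x >= 34:
        weight = 4 < 16
    if 29 > w and w != weight:
        record(weight)
    return weight

9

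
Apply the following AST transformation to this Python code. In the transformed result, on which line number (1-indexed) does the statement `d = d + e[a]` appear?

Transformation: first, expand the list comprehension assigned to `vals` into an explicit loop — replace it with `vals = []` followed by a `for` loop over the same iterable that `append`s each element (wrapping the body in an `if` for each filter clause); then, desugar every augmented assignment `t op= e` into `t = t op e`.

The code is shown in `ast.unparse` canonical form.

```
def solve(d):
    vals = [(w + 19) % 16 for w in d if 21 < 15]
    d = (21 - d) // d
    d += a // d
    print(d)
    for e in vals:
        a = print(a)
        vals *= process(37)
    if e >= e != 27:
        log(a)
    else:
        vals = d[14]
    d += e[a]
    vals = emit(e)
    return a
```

Transformed code:
def solve(d):
    vals = []
    for w in d:
        if 21 < 15:
            vals.append((w + 19) % 16)
    d = (21 - d) // d
    d = d + a // d
    print(d)
    for e in vals:
        a = print(a)
        vals = vals * process(37)
    if e >= e != 27:
        log(a)
    else:
        vals = d[14]
    d = d + e[a]
    vals = emit(e)
    return a

16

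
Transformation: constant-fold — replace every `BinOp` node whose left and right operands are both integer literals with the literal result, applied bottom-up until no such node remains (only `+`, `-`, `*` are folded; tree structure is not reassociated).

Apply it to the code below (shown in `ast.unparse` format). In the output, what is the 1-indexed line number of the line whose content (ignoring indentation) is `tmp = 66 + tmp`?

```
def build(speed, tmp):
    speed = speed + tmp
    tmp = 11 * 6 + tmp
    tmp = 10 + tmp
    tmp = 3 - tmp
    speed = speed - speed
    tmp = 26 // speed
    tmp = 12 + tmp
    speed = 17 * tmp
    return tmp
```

Transformed code:
def build(speed, tmp):
    speed = speed + tmp
    tmp = 66 + tmp
    tmp = 10 + tmp
    tmp = 3 - tmp
    speed = speed - speed
    tmp = 26 // speed
    tmp = 12 + tmp
    speed = 17 * tmp
    return tmp

3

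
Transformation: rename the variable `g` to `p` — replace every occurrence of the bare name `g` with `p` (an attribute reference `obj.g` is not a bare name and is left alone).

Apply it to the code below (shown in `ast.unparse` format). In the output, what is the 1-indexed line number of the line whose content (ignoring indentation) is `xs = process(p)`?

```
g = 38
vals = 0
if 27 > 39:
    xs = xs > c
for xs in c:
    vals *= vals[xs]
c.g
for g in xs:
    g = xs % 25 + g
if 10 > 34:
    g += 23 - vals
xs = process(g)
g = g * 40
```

Transformed code:
p = 38
vals = 0
if 27 > 39:
    xs = xs > c
for xs in c:
    vals *= vals[xs]
c.g
for p in xs:
    p = xs % 25 + p
if 10 > 34:
    p += 23 - vals
xs = process(p)
p = p * 40

12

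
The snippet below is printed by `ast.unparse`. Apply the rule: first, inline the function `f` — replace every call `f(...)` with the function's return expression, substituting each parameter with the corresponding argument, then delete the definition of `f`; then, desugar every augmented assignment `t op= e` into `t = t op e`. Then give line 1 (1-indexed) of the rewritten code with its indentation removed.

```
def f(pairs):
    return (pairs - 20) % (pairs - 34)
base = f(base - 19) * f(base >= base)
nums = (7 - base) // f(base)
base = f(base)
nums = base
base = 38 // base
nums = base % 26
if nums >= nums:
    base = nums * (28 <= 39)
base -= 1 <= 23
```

base = (base - 19 - 20) % (base - 19 - 34) * (((base >= base) - 20) % ((base >= base) - 34))

Transformed code:
base = (base - 19 - 20) % (base - 19 - 34) * (((base >= base) - 20) % ((base >= base) - 34))
nums = (7 - base) // ((base - 20) % (base - 34))
base = (base - 20) % (base - 34)
nums = base
base = 38 // base
nums = base % 26
if nums >= nums:
    base = nums * (28 <= 39)
base = base - (1 <= 23)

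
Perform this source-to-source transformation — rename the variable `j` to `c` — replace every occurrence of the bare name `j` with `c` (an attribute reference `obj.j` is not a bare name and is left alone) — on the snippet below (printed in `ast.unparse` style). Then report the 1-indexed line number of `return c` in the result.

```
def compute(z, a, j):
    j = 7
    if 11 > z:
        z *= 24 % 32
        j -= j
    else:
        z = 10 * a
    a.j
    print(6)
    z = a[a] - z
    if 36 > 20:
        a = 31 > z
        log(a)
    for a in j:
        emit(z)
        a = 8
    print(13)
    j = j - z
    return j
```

19

Transformed code:
def compute(z, a, c):
    c = 7
    if 11 > z:
        z *= 24 % 32
        c -= c
    else:
        z = 10 * a
    a.j
    print(6)
    z = a[a] - z
    if 36 > 20:
        a = 31 > z
        log(a)
    for a in c:
        emit(z)
        a = 8
    print(13)
    c = c - z
    return c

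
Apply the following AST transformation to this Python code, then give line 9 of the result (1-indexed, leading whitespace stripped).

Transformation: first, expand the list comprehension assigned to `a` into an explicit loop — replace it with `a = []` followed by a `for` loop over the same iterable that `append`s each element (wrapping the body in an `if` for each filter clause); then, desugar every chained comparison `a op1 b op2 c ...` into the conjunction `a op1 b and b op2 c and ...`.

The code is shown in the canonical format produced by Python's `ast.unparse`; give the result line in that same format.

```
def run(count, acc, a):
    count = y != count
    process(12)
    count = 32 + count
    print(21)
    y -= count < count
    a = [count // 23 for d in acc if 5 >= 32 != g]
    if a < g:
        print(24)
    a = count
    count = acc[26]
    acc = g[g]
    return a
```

if 5 >= 32 and 32 != g:

Transformed code:
def run(count, acc, a):
    count = y != count
    process(12)
    count = 32 + count
    print(21)
    y -= count < count
    a = []
    for d in acc:
        if 5 >= 32 and 32 != g:
            a.append(count // 23)
    if a < g:
        print(24)
    a = count
    count = acc[26]
    acc = g[g]
    return a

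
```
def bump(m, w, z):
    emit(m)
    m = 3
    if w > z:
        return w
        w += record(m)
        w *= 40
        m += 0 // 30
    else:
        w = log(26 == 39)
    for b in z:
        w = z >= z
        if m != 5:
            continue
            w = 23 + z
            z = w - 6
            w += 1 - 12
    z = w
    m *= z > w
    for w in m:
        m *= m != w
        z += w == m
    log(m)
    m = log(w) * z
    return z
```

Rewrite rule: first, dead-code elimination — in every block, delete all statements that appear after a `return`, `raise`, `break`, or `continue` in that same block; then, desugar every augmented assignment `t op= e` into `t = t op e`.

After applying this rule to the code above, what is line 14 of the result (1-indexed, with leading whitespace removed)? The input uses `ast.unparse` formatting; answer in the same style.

Transformed code:
def bump(m, w, z):
    emit(m)
    m = 3
    if w > z:
        return w
    else:
        w = log(26 == 39)
    for b in z:
        w = z >= z
        if m != 5:
            continue
    z = w
    m = m * (z > w)
    for w in m:
        m = m * (m != w)
        z = z + (w == m)
    log(m)
    m = log(w) * z
    return z

for w in m:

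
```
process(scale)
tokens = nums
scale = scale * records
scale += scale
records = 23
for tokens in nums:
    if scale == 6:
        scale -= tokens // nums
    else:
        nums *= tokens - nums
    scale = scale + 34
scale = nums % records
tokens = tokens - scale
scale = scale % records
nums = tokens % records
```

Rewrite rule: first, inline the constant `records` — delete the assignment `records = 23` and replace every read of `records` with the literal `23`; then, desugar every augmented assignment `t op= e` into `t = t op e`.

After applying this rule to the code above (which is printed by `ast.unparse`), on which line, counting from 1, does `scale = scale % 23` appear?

Transformed code:
process(scale)
tokens = nums
scale = scale * 23
scale = scale + scale
for tokens in nums:
    if scale == 6:
        scale = scale - tokens // nums
    else:
        nums = nums * (tokens - nums)
    scale = scale + 34
scale = nums % 23
tokens = tokens - scale
scale = scale % 23
nums = tokens % 23

13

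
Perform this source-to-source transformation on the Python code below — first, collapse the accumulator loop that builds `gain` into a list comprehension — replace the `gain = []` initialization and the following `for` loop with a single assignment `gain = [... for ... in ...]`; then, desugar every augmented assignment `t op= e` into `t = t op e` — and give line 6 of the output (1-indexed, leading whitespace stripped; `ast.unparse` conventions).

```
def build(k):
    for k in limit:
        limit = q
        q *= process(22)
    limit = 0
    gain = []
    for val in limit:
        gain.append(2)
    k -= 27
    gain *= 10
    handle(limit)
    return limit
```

Transformed code:
def build(k):
    for k in limit:
        limit = q
        q = q * process(22)
    limit = 0
    gain = [2 for val in limit]
    k = k - 27
    gain = gain * 10
    handle(limit)
    return limit

gain = [2 for val in limit]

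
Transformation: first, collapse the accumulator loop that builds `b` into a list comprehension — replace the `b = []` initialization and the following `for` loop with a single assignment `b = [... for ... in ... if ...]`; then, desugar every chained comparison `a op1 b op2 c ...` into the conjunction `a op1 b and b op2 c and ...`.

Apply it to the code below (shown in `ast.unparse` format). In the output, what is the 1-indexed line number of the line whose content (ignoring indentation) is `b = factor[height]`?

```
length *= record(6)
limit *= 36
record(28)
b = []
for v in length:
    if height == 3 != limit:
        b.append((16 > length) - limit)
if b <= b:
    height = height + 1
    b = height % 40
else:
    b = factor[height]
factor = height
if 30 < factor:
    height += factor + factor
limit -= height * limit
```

9

Transformed code:
length *= record(6)
limit *= 36
record(28)
b = [(16 > length) - limit for v in length if height == 3 and 3 != limit]
if b <= b:
    height = height + 1
    b = height % 40
else:
    b = factor[height]
factor = height
if 30 < factor:
    height += factor + factor
limit -= height * limit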